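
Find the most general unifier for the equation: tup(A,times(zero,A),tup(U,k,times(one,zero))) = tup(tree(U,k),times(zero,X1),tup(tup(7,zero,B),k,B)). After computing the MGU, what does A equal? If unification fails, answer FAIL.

Decompose tup/3: A = tree(U,k),  times(zero,A) = times(zero,X1),  tup(U,k,times(one,zero)) = tup(tup(7,zero,B),k,B).
Bind A := tree(U,k); substituting into the one remaining equation that mentions A gives: times(zero,tree(U,k)) = times(zero,X1).
Decompose times/2: zero = zero,  tree(U,k) = X1.
Delete trivial equation zero = zero.
Bind X1 := tree(U,k); no other remaining equation mentions X1.
Decompose tup/3: U = tup(7,zero,B),  k = k,  times(one,zero) = B.
Bind U := tup(7,zero,B); no other remaining equation mentions U. Substituting into the earlier bindings gives A := tree(tup(7,zero,B),k), X1 := tree(tup(7,zero,B),k).
Delete trivial equation k = k.
Bind B := times(one,zero). Substituting into the earlier bindings gives A := tree(tup(7,zero,times(one,zero)),k), X1 := tree(tup(7,zero,times(one,zero)),k), U := tup(7,zero,times(one,zero)).
MGU = { A -> tree(tup(7,zero,times(one,zero)),k), X1 -> tree(tup(7,zero,times(one,zero)),k), U -> tup(7,zero,times(one,zero)), B -> times(one,zero) }, so A -> tree(tup(7,zero,times(one,zero)),k).

tree(tup(7,zero,times(one,zero)),k)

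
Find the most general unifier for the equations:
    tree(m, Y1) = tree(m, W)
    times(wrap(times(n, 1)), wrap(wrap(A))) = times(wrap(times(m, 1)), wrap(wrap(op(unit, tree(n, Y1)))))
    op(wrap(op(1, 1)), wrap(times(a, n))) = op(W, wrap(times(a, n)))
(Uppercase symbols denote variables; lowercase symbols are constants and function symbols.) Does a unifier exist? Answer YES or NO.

NO

Decompose tree/2: m = m,  Y1 = W.
Delete trivial equation m = m.
Bind Y1 := W; substituting into the one remaining equation that mentions Y1 gives: times(wrap(times(n, 1)), wrap(wrap(A))) = times(wrap(times(m, 1)), wrap(wrap(op(unit, tree(n, W))))).
Decompose times/2: wrap(times(n, 1)) = wrap(times(m, 1)),  wrap(wrap(A)) = wrap(wrap(op(unit, tree(n, W)))).
Decompose wrap/1: times(n, 1) = times(m, 1).
Decompose times/2: n = m,  1 = 1.
Clash: constants n and m differ; no unifier exists.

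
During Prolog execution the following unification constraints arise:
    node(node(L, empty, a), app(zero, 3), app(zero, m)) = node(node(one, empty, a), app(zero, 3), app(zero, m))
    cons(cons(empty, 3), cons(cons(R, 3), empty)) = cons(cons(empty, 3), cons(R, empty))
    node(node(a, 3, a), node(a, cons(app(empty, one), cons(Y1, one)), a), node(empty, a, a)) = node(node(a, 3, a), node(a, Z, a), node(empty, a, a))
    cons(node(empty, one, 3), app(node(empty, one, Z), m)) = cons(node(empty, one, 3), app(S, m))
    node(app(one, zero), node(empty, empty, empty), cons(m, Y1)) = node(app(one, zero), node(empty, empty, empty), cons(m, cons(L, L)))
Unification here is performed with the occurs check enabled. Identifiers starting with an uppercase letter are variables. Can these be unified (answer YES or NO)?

NO

Decompose node/3: node(L, empty, a) = node(one, empty, a),  app(zero, 3) = app(zero, 3),  app(zero, m) = app(zero, m).
Decompose node/3: L = one,  empty = empty,  a = a.
Bind L := one; substituting into the one remaining equation that mentions L gives: node(app(one, zero), node(empty, empty, empty), cons(m, Y1)) = node(app(one, zero), node(empty, empty, empty), cons(m, cons(one, one))).
Delete trivial equation empty = empty.
Delete trivial equation a = a.
Delete trivial equation app(zero, 3) = app(zero, 3).
Delete trivial equation app(zero, m) = app(zero, m).
Decompose cons/2: cons(empty, 3) = cons(empty, 3),  cons(cons(R, 3), empty) = cons(R, empty).
Delete trivial equation cons(empty, 3) = cons(empty, 3).
Decompose cons/2: cons(R, 3) = R,  empty = empty.
Occurs check fails: R occurs in cons(R, 3); the equation R = cons(R, 3) has no finite solution.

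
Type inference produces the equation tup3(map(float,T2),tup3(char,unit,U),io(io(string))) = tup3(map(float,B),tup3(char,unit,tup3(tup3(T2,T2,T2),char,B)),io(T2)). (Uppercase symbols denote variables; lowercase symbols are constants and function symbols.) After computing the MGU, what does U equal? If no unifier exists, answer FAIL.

tup3(tup3(io(string),io(string),io(string)),char,io(string))

Decompose tup3/3: map(float,T2) = map(float,B),  tup3(char,unit,U) = tup3(char,unit,tup3(tup3(T2,T2,T2),char,B)),  io(io(string)) = io(T2).
Decompose map/2: float = float,  T2 = B.
Delete trivial equation float = float.
Bind T2 := B; substituting into the remaining equations gives: tup3(char,unit,U) = tup3(char,unit,tup3(tup3(B,B,B),char,B)),  io(io(string)) = io(B).
Decompose tup3/3: char = char,  unit = unit,  U = tup3(tup3(B,B,B),char,B).
Delete trivial equation char = char.
Delete trivial equation unit = unit.
Bind U := tup3(tup3(B,B,B),char,B); no other remaining equation mentions U.
Decompose io/1: io(string) = B.
Bind B := io(string). Substituting into the earlier bindings gives T2 := io(string), U := tup3(tup3(io(string),io(string),io(string)),char,io(string)).
MGU = { T2 ↦ io(string), U ↦ tup3(tup3(io(string),io(string),io(string)),char,io(string)), B ↦ io(string) }, so U ↦ tup3(tup3(io(string),io(string),io(string)),char,io(string)).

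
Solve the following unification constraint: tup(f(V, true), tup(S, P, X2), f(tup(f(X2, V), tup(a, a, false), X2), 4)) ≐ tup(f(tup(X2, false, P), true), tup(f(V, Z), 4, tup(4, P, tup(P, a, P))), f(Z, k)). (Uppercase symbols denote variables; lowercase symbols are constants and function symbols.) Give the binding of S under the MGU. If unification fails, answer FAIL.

FAIL

Decompose tup/3: f(V, true) ≐ f(tup(X2, false, P), true),  tup(S, P, X2) ≐ tup(f(V, Z), 4, tup(4, P, tup(P, a, P))),  f(tup(f(X2, V), tup(a, a, false), X2), 4) ≐ f(Z, k).
Decompose f/2: V ≐ tup(X2, false, P),  true ≐ true.
Bind V := tup(X2, false, P); substituting into the 2 remaining equations that mention V gives: tup(S, P, X2) ≐ tup(f(tup(X2, false, P), Z), 4, tup(4, P, tup(P, a, P))),  f(tup(f(X2, tup(X2, false, P)), tup(a, a, false), X2), 4) ≐ f(Z, k).
Delete trivial equation true ≐ true.
Decompose tup/3: S ≐ f(tup(X2, false, P), Z),  P ≐ 4,  X2 ≐ tup(4, P, tup(P, a, P)).
Bind S := f(tup(X2, false, P), Z); no other remaining equation mentions S.
Bind P := 4; substituting into the remaining equations gives: X2 ≐ tup(4, 4, tup(4, a, 4)),  f(tup(f(X2, tup(X2, false, 4)), tup(a, a, false), X2), 4) ≐ f(Z, k). Substituting into the earlier bindings gives V := tup(X2, false, 4), S := f(tup(X2, false, 4), Z).
Bind X2 := tup(4, 4, tup(4, a, 4)); substituting into the remaining equation gives: f(tup(f(tup(4, 4, tup(4, a, 4)), tup(tup(4, 4, tup(4, a, 4)), false, 4)), tup(a, a, false), tup(4, 4, tup(4, a, 4))), 4) ≐ f(Z, k). Substituting into the earlier bindings gives V := tup(tup(4, 4, tup(4, a, 4)), false, 4), S := f(tup(tup(4, 4, tup(4, a, 4)), false, 4), Z).
Decompose f/2: tup(f(tup(4, 4, tup(4, a, 4)), tup(tup(4, 4, tup(4, a, 4)), false, 4)), tup(a, a, false), tup(4, 4, tup(4, a, 4))) ≐ Z,  4 ≐ k.
Bind Z := tup(f(tup(4, 4, tup(4, a, 4)), tup(tup(4, 4, tup(4, a, 4)), false, 4)), tup(a, a, false), tup(4, 4, tup(4, a, 4))); no other remaining equation mentions Z. Substituting into the earlier binding gives S := f(tup(tup(4, 4, tup(4, a, 4)), false, 4), tup(f(tup(4, 4, tup(4, a, 4)), tup(tup(4, 4, tup(4, a, 4)), false, 4)), tup(a, a, false), tup(4, 4, tup(4, a, 4)))).
Clash: constants 4 and k differ; no unifier exists.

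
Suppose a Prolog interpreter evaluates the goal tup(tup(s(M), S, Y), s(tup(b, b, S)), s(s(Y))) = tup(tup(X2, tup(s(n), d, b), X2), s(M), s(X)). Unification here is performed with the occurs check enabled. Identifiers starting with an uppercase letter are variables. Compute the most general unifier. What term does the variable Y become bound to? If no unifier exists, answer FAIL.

Decompose tup/3: tup(s(M), S, Y) = tup(X2, tup(s(n), d, b), X2),  s(tup(b, b, S)) = s(M),  s(s(Y)) = s(X).
Decompose tup/3: s(M) = X2,  S = tup(s(n), d, b),  Y = X2.
Bind X2 := s(M); substituting into the one remaining equation that mentions X2 gives: Y = s(M).
Bind S := tup(s(n), d, b); substituting into the one remaining equation that mentions S gives: s(tup(b, b, tup(s(n), d, b))) = s(M).
Bind Y := s(M); substituting into the one remaining equation that mentions Y gives: s(s(s(M))) = s(X).
Decompose s/1: tup(b, b, tup(s(n), d, b)) = M.
Bind M := tup(b, b, tup(s(n), d, b)); substituting into the remaining equation gives: s(s(s(tup(b, b, tup(s(n), d, b))))) = s(X). Substituting into the earlier bindings gives X2 := s(tup(b, b, tup(s(n), d, b))), Y := s(tup(b, b, tup(s(n), d, b))).
Decompose s/1: s(s(tup(b, b, tup(s(n), d, b)))) = X.
Bind X := s(s(tup(b, b, tup(s(n), d, b)))).
MGU = { X2 ↦ s(tup(b, b, tup(s(n), d, b))), S ↦ tup(s(n), d, b), Y ↦ s(tup(b, b, tup(s(n), d, b))), M ↦ tup(b, b, tup(s(n), d, b)), X ↦ s(s(tup(b, b, tup(s(n), d, b)))) }, so Y ↦ s(tup(b, b, tup(s(n), d, b))).

s(tup(b, b, tup(s(n), d, b)))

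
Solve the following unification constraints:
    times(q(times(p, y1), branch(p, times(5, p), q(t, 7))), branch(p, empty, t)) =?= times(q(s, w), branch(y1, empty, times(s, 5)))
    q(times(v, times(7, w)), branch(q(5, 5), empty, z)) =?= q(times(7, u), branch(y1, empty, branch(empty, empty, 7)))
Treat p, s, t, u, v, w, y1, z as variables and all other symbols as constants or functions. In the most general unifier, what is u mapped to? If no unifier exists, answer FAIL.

times(7, branch(q(5, 5), times(5, q(5, 5)), q(times(times(q(5, 5), q(5, 5)), 5), 7)))

Decompose times/2: q(times(p, y1), branch(p, times(5, p), q(t, 7))) =?= q(s, w),  branch(p, empty, t) =?= branch(y1, empty, times(s, 5)).
Decompose q/2: times(p, y1) =?= s,  branch(p, times(5, p), q(t, 7)) =?= w.
Bind s := times(p, y1); substituting into the one remaining equation that mentions s gives: branch(p, empty, t) =?= branch(y1, empty, times(times(p, y1), 5)).
Bind w := branch(p, times(5, p), q(t, 7)); substituting into the one remaining equation that mentions w gives: q(times(v, times(7, branch(p, times(5, p), q(t, 7)))), branch(q(5, 5), empty, z)) =?= q(times(7, u), branch(y1, empty, branch(empty, empty, 7))).
Decompose branch/3: p =?= y1,  empty =?= empty,  t =?= times(times(p, y1), 5).
Bind p := y1; substituting into the 2 remaining equations that mention p gives: t =?= times(times(y1, y1), 5),  q(times(v, times(7, branch(y1, times(5, y1), q(t, 7)))), branch(q(5, 5), empty, z)) =?= q(times(7, u), branch(y1, empty, branch(empty, empty, 7))). Substituting into the earlier bindings gives s := times(y1, y1), w := branch(y1, times(5, y1), q(t, 7)).
Delete trivial equation empty =?= empty.
Bind t := times(times(y1, y1), 5); substituting into the remaining equation gives: q(times(v, times(7, branch(y1, times(5, y1), q(times(times(y1, y1), 5), 7)))), branch(q(5, 5), empty, z)) =?= q(times(7, u), branch(y1, empty, branch(empty, empty, 7))). Substituting into the earlier binding gives w := branch(y1, times(5, y1), q(times(times(y1, y1), 5), 7)).
Decompose q/2: times(v, times(7, branch(y1, times(5, y1), q(times(times(y1, y1), 5), 7)))) =?= times(7, u),  branch(q(5, 5), empty, z) =?= branch(y1, empty, branch(empty, empty, 7)).
Decompose times/2: v =?= 7,  times(7, branch(y1, times(5, y1), q(times(times(y1, y1), 5), 7))) =?= u.
Bind v := 7; no other remaining equation mentions v.
Bind u := times(7, branch(y1, times(5, y1), q(times(times(y1, y1), 5), 7))); no other remaining equation mentions u.
Decompose branch/3: q(5, 5) =?= y1,  empty =?= empty,  z =?= branch(empty, empty, 7).
Bind y1 := q(5, 5); no other remaining equation mentions y1. Substituting into the earlier bindings gives s := times(q(5, 5), q(5, 5)), w := branch(q(5, 5), times(5, q(5, 5)), q(times(times(q(5, 5), q(5, 5)), 5), 7)), p := q(5, 5), t := times(times(q(5, 5), q(5, 5)), 5), u := times(7, branch(q(5, 5), times(5, q(5, 5)), q(times(times(q(5, 5), q(5, 5)), 5), 7))).
Delete trivial equation empty =?= empty.
Bind z := branch(empty, empty, 7).
MGU = { s -> times(q(5, 5), q(5, 5)), w -> branch(q(5, 5), times(5, q(5, 5)), q(times(times(q(5, 5), q(5, 5)), 5), 7)), p -> q(5, 5), t -> times(times(q(5, 5), q(5, 5)), 5), v -> 7, u -> times(7, branch(q(5, 5), times(5, q(5, 5)), q(times(times(q(5, 5), q(5, 5)), 5), 7))), y1 -> q(5, 5), z -> branch(empty, empty, 7) }, so u -> times(7, branch(q(5, 5), times(5, q(5, 5)), q(times(times(q(5, 5), q(5, 5)), 5), 7))).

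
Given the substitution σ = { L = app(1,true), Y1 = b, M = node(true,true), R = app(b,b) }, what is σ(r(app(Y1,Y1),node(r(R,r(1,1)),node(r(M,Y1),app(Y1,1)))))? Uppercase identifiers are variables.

Replace each occurrence of Y1 with b.
Replace each occurrence of M with node(true,true).
Replace each occurrence of R with app(b,b).
Result: r(app(b,b),node(r(app(b,b),r(1,1)),node(r(node(true,true),b),app(b,1)))).

r(app(b,b),node(r(app(b,b),r(1,1)),node(r(node(true,true),b),app(b,1))))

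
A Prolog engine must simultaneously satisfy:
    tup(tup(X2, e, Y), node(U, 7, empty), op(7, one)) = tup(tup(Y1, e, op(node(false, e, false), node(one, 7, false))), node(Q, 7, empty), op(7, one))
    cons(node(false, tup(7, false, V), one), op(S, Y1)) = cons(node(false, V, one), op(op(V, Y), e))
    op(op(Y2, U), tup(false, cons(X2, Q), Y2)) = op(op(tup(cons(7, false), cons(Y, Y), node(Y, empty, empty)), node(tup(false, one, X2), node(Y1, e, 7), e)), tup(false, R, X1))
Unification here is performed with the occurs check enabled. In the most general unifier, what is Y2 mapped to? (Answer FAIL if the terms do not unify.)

Decompose tup/3: tup(X2, e, Y) = tup(Y1, e, op(node(false, e, false), node(one, 7, false))),  node(U, 7, empty) = node(Q, 7, empty),  op(7, one) = op(7, one).
Decompose tup/3: X2 = Y1,  e = e,  Y = op(node(false, e, false), node(one, 7, false)).
Bind X2 := Y1; substituting into the one remaining equation that mentions X2 gives: op(op(Y2, U), tup(false, cons(Y1, Q), Y2)) = op(op(tup(cons(7, false), cons(Y, Y), node(Y, empty, empty)), node(tup(false, one, Y1), node(Y1, e, 7), e)), tup(false, R, X1)).
Delete trivial equation e = e.
Bind Y := op(node(false, e, false), node(one, 7, false)); substituting into the 2 remaining equations that mention Y gives: cons(node(false, tup(7, false, V), one), op(S, Y1)) = cons(node(false, V, one), op(op(V, op(node(false, e, false), node(one, 7, false))), e)),  op(op(Y2, U), tup(false, cons(Y1, Q), Y2)) = op(op(tup(cons(7, false), cons(op(node(false, e, false), node(one, 7, false)), op(node(false, e, false), node(one, 7, false))), node(op(node(false, e, false), node(one, 7, false)), empty, empty)), node(tup(false, one, Y1), node(Y1, e, 7), e)), tup(false, R, X1)).
Decompose node/3: U = Q,  7 = 7,  empty = empty.
Bind U := Q; substituting into the one remaining equation that mentions U gives: op(op(Y2, Q), tup(false, cons(Y1, Q), Y2)) = op(op(tup(cons(7, false), cons(op(node(false, e, false), node(one, 7, false)), op(node(false, e, false), node(one, 7, false))), node(op(node(false, e, false), node(one, 7, false)), empty, empty)), node(tup(false, one, Y1), node(Y1, e, 7), e)), tup(false, R, X1)).
Delete trivial equation 7 = 7.
Delete trivial equation empty = empty.
Delete trivial equation op(7, one) = op(7, one).
Decompose cons/2: node(false, tup(7, false, V), one) = node(false, V, one),  op(S, Y1) = op(op(V, op(node(false, e, false), node(one, 7, false))), e).
Decompose node/3: false = false,  tup(7, false, V) = V,  one = one.
Delete trivial equation false = false.
Occurs check fails: V occurs in tup(7, false, V); the equation V = tup(7, false, V) has no finite solution.

FAIL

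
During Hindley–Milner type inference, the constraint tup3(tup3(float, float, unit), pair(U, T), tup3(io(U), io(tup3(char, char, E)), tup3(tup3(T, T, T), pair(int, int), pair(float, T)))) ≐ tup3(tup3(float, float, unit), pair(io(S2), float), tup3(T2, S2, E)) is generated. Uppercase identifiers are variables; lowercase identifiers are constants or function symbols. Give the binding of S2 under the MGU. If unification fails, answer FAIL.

io(tup3(char, char, tup3(tup3(float, float, float), pair(int, int), pair(float, float))))

Decompose tup3/3: tup3(float, float, unit) ≐ tup3(float, float, unit),  pair(U, T) ≐ pair(io(S2), float),  tup3(io(U), io(tup3(char, char, E)), tup3(tup3(T, T, T), pair(int, int), pair(float, T))) ≐ tup3(T2, S2, E).
Delete trivial equation tup3(float, float, unit) ≐ tup3(float, float, unit).
Decompose pair/2: U ≐ io(S2),  T ≐ float.
Bind U := io(S2); substituting into the one remaining equation that mentions U gives: tup3(io(io(S2)), io(tup3(char, char, E)), tup3(tup3(T, T, T), pair(int, int), pair(float, T))) ≐ tup3(T2, S2, E).
Bind T := float; substituting into the remaining equation gives: tup3(io(io(S2)), io(tup3(char, char, E)), tup3(tup3(float, float, float), pair(int, int), pair(float, float))) ≐ tup3(T2, S2, E).
Decompose tup3/3: io(io(S2)) ≐ T2,  io(tup3(char, char, E)) ≐ S2,  tup3(tup3(float, float, float), pair(int, int), pair(float, float)) ≐ E.
Bind T2 := io(io(S2)); no other remaining equation mentions T2.
Bind S2 := io(tup3(char, char, E)); no other remaining equation mentions S2. Substituting into the earlier bindings gives U := io(io(tup3(char, char, E))), T2 := io(io(io(tup3(char, char, E)))).
Bind E := tup3(tup3(float, float, float), pair(int, int), pair(float, float)). Substituting into the earlier bindings gives U := io(io(tup3(char, char, tup3(tup3(float, float, float), pair(int, int), pair(float, float))))), T2 := io(io(io(tup3(char, char, tup3(tup3(float, float, float), pair(int, int), pair(float, float)))))), S2 := io(tup3(char, char, tup3(tup3(float, float, float), pair(int, int), pair(float, float)))).
MGU = { U -> io(io(tup3(char, char, tup3(tup3(float, float, float), pair(int, int), pair(float, float))))), T -> float, T2 -> io(io(io(tup3(char, char, tup3(tup3(float, float, float), pair(int, int), pair(float, float)))))), S2 -> io(tup3(char, char, tup3(tup3(float, float, float), pair(int, int), pair(float, float)))), E -> tup3(tup3(float, float, float), pair(int, int), pair(float, float)) }, so S2 -> io(tup3(char, char, tup3(tup3(float, float, float), pair(int, int), pair(float, float)))).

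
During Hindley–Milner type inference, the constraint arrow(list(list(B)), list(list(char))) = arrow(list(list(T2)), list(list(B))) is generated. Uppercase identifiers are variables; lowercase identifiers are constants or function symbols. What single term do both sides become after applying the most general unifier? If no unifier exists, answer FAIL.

arrow(list(list(char)), list(list(char)))

Decompose arrow/2: list(list(B)) = list(list(T2)),  list(list(char)) = list(list(B)).
Decompose list/1: list(B) = list(T2).
Decompose list/1: B = T2.
Bind B := T2; substituting into the remaining equation gives: list(list(char)) = list(list(T2)).
Decompose list/1: list(char) = list(T2).
Decompose list/1: char = T2.
Bind T2 := char. Substituting into the earlier binding gives B := char.
Applying the MGU to either side gives arrow(list(list(char)), list(list(char))).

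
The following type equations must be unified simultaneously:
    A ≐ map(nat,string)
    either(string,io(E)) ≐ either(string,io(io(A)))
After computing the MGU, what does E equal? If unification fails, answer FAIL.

io(map(nat,string))

Bind A := map(nat,string); substituting into the remaining equation gives: either(string,io(E)) ≐ either(string,io(io(map(nat,string)))).
Decompose either/2: string ≐ string,  io(E) ≐ io(io(map(nat,string))).
Delete trivial equation string ≐ string.
Decompose io/1: E ≐ io(map(nat,string)).
Bind E := io(map(nat,string)).
MGU = { A -> map(nat,string), E -> io(map(nat,string)) }, so E -> io(map(nat,string)).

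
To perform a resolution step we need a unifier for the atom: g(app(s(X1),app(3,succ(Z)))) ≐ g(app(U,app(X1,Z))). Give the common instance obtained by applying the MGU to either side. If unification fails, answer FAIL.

FAIL

Decompose g/1: app(s(X1),app(3,succ(Z))) ≐ app(U,app(X1,Z)).
Decompose app/2: s(X1) ≐ U,  app(3,succ(Z)) ≐ app(X1,Z).
Bind U := s(X1); no other remaining equation mentions U.
Decompose app/2: 3 ≐ X1,  succ(Z) ≐ Z.
Bind X1 := 3; no other remaining equation mentions X1. Substituting into the earlier binding gives U := s(3).
Occurs check fails: Z occurs in succ(Z); the equation Z ≐ succ(Z) has no finite solution.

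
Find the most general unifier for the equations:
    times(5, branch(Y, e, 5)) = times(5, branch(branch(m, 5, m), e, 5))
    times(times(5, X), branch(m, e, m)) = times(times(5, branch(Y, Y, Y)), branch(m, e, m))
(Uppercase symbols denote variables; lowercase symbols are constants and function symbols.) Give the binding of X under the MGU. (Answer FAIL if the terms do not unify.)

branch(branch(m, 5, m), branch(m, 5, m), branch(m, 5, m))

Decompose times/2: 5 = 5,  branch(Y, e, 5) = branch(branch(m, 5, m), e, 5).
Delete trivial equation 5 = 5.
Decompose branch/3: Y = branch(m, 5, m),  e = e,  5 = 5.
Bind Y := branch(m, 5, m); substituting into the one remaining equation that mentions Y gives: times(times(5, X), branch(m, e, m)) = times(times(5, branch(branch(m, 5, m), branch(m, 5, m), branch(m, 5, m))), branch(m, e, m)).
Delete trivial equation e = e.
Delete trivial equation 5 = 5.
Decompose times/2: times(5, X) = times(5, branch(branch(m, 5, m), branch(m, 5, m), branch(m, 5, m))),  branch(m, e, m) = branch(m, e, m).
Decompose times/2: 5 = 5,  X = branch(branch(m, 5, m), branch(m, 5, m), branch(m, 5, m)).
Delete trivial equation 5 = 5.
Bind X := branch(branch(m, 5, m), branch(m, 5, m), branch(m, 5, m)); no other remaining equation mentions X.
Delete trivial equation branch(m, e, m) = branch(m, e, m).
MGU = { Y ↦ branch(m, 5, m), X ↦ branch(branch(m, 5, m), branch(m, 5, m), branch(m, 5, m)) }, so X ↦ branch(branch(m, 5, m), branch(m, 5, m), branch(m, 5, m)).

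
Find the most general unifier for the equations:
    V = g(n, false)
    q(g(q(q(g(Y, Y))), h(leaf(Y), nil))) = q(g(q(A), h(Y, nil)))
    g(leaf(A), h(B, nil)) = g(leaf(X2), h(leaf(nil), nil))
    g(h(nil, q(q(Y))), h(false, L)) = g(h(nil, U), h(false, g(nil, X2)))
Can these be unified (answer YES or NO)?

NO

Bind V := g(n, false); no other remaining equation mentions V.
Decompose q/1: g(q(q(g(Y, Y))), h(leaf(Y), nil)) = g(q(A), h(Y, nil)).
Decompose g/2: q(q(g(Y, Y))) = q(A),  h(leaf(Y), nil) = h(Y, nil).
Decompose q/1: q(g(Y, Y)) = A.
Bind A := q(g(Y, Y)); substituting into the one remaining equation that mentions A gives: g(leaf(q(g(Y, Y))), h(B, nil)) = g(leaf(X2), h(leaf(nil), nil)).
Decompose h/2: leaf(Y) = Y,  nil = nil.
Occurs check fails: Y occurs in leaf(Y); the equation Y = leaf(Y) has no finite solution.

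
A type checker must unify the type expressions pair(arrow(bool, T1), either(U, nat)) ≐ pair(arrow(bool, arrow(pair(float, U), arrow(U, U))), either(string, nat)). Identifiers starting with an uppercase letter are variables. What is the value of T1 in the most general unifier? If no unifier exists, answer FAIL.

Decompose pair/2: arrow(bool, T1) ≐ arrow(bool, arrow(pair(float, U), arrow(U, U))),  either(U, nat) ≐ either(string, nat).
Decompose arrow/2: bool ≐ bool,  T1 ≐ arrow(pair(float, U), arrow(U, U)).
Delete trivial equation bool ≐ bool.
Bind T1 := arrow(pair(float, U), arrow(U, U)); no other remaining equation mentions T1.
Decompose either/2: U ≐ string,  nat ≐ nat.
Bind U := string; no other remaining equation mentions U. Substituting into the earlier binding gives T1 := arrow(pair(float, string), arrow(string, string)).
Delete trivial equation nat ≐ nat.
MGU = { T1 := arrow(pair(float, string), arrow(string, string)), U := string }, so T1 := arrow(pair(float, string), arrow(string, string)).

arrow(pair(float, string), arrow(string, string))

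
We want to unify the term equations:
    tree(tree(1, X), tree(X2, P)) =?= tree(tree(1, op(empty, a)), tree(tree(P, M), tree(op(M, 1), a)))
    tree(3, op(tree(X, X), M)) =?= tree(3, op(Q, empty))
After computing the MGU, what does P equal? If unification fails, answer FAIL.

tree(op(empty, 1), a)

Decompose tree/2: tree(1, X) =?= tree(1, op(empty, a)),  tree(X2, P) =?= tree(tree(P, M), tree(op(M, 1), a)).
Decompose tree/2: 1 =?= 1,  X =?= op(empty, a).
Delete trivial equation 1 =?= 1.
Bind X := op(empty, a); substituting into the one remaining equation that mentions X gives: tree(3, op(tree(op(empty, a), op(empty, a)), M)) =?= tree(3, op(Q, empty)).
Decompose tree/2: X2 =?= tree(P, M),  P =?= tree(op(M, 1), a).
Bind X2 := tree(P, M); no other remaining equation mentions X2.
Bind P := tree(op(M, 1), a); no other remaining equation mentions P. Substituting into the earlier binding gives X2 := tree(tree(op(M, 1), a), M).
Decompose tree/2: 3 =?= 3,  op(tree(op(empty, a), op(empty, a)), M) =?= op(Q, empty).
Delete trivial equation 3 =?= 3.
Decompose op/2: tree(op(empty, a), op(empty, a)) =?= Q,  M =?= empty.
Bind Q := tree(op(empty, a), op(empty, a)); no other remaining equation mentions Q.
Bind M := empty. Substituting into the earlier bindings gives X2 := tree(tree(op(empty, 1), a), empty), P := tree(op(empty, 1), a).
MGU = { X ↦ op(empty, a), X2 ↦ tree(tree(op(empty, 1), a), empty), P ↦ tree(op(empty, 1), a), Q ↦ tree(op(empty, a), op(empty, a)), M ↦ empty }, so P ↦ tree(op(empty, 1), a).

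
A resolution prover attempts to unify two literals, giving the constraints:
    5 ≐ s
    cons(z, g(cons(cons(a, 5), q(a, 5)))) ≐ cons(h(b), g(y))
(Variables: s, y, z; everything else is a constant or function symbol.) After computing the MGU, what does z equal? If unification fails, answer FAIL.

Bind s := 5; no other remaining equation mentions s.
Decompose cons/2: z ≐ h(b),  g(cons(cons(a, 5), q(a, 5))) ≐ g(y).
Bind z := h(b); no other remaining equation mentions z.
Decompose g/1: cons(cons(a, 5), q(a, 5)) ≐ y.
Bind y := cons(cons(a, 5), q(a, 5)).
MGU = { s -> 5, z -> h(b), y -> cons(cons(a, 5), q(a, 5)) }, so z -> h(b).

h(b)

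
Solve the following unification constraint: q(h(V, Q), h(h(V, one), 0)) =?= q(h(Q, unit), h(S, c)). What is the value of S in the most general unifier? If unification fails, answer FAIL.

Decompose q/2: h(V, Q) =?= h(Q, unit),  h(h(V, one), 0) =?= h(S, c).
Decompose h/2: V =?= Q,  Q =?= unit.
Bind V := Q; substituting into the one remaining equation that mentions V gives: h(h(Q, one), 0) =?= h(S, c).
Bind Q := unit; substituting into the remaining equation gives: h(h(unit, one), 0) =?= h(S, c). Substituting into the earlier binding gives V := unit.
Decompose h/2: h(unit, one) =?= S,  0 =?= c.
Bind S := h(unit, one); no other remaining equation mentions S.
Clash: constants 0 and c differ; no unifier exists.

FAIL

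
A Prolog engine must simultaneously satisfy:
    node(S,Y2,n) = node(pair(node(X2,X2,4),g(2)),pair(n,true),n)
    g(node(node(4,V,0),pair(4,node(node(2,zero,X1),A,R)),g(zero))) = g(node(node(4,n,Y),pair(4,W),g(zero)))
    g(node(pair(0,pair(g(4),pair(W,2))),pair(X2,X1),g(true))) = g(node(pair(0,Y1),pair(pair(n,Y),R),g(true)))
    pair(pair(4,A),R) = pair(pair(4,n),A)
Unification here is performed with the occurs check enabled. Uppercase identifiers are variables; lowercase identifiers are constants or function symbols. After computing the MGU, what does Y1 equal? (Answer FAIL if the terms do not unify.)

Decompose node/3: S = pair(node(X2,X2,4),g(2)),  Y2 = pair(n,true),  n = n.
Bind S := pair(node(X2,X2,4),g(2)); no other remaining equation mentions S.
Bind Y2 := pair(n,true); no other remaining equation mentions Y2.
Delete trivial equation n = n.
Decompose g/1: node(node(4,V,0),pair(4,node(node(2,zero,X1),A,R)),g(zero)) = node(node(4,n,Y),pair(4,W),g(zero)).
Decompose node/3: node(4,V,0) = node(4,n,Y),  pair(4,node(node(2,zero,X1),A,R)) = pair(4,W),  g(zero) = g(zero).
Decompose node/3: 4 = 4,  V = n,  0 = Y.
Delete trivial equation 4 = 4.
Bind V := n; no other remaining equation mentions V.
Bind Y := 0; substituting into the one remaining equation that mentions Y gives: g(node(pair(0,pair(g(4),pair(W,2))),pair(X2,X1),g(true))) = g(node(pair(0,Y1),pair(pair(n,0),R),g(true))).
Decompose pair/2: 4 = 4,  node(node(2,zero,X1),A,R) = W.
Delete trivial equation 4 = 4.
Bind W := node(node(2,zero,X1),A,R); substituting into the one remaining equation that mentions W gives: g(node(pair(0,pair(g(4),pair(node(node(2,zero,X1),A,R),2))),pair(X2,X1),g(true))) = g(node(pair(0,Y1),pair(pair(n,0),R),g(true))).
Delete trivial equation g(zero) = g(zero).
Decompose g/1: node(pair(0,pair(g(4),pair(node(node(2,zero,X1),A,R),2))),pair(X2,X1),g(true)) = node(pair(0,Y1),pair(pair(n,0),R),g(true)).
Decompose node/3: pair(0,pair(g(4),pair(node(node(2,zero,X1),A,R),2))) = pair(0,Y1),  pair(X2,X1) = pair(pair(n,0),R),  g(true) = g(true).
Decompose pair/2: 0 = 0,  pair(g(4),pair(node(node(2,zero,X1),A,R),2)) = Y1.
Delete trivial equation 0 = 0.
Bind Y1 := pair(g(4),pair(node(node(2,zero,X1),A,R),2)); no other remaining equation mentions Y1.
Decompose pair/2: X2 = pair(n,0),  X1 = R.
Bind X2 := pair(n,0); no other remaining equation mentions X2. Substituting into the earlier binding gives S := pair(node(pair(n,0),pair(n,0),4),g(2)).
Bind X1 := R; no other remaining equation mentions X1. Substituting into the earlier bindings gives W := node(node(2,zero,R),A,R), Y1 := pair(g(4),pair(node(node(2,zero,R),A,R),2)).
Delete trivial equation g(true) = g(true).
Decompose pair/2: pair(4,A) = pair(4,n),  R = A.
Decompose pair/2: 4 = 4,  A = n.
Delete trivial equation 4 = 4.
Bind A := n; substituting into the remaining equation gives: R = n. Substituting into the earlier bindings gives W := node(node(2,zero,R),n,R), Y1 := pair(g(4),pair(node(node(2,zero,R),n,R),2)).
Bind R := n. Substituting into the earlier bindings gives W := node(node(2,zero,n),n,n), Y1 := pair(g(4),pair(node(node(2,zero,n),n,n),2)), X1 := n.
MGU = { S ↦ pair(node(pair(n,0),pair(n,0),4),g(2)), Y2 ↦ pair(n,true), V ↦ n, Y ↦ 0, W ↦ node(node(2,zero,n),n,n), Y1 ↦ pair(g(4),pair(node(node(2,zero,n),n,n),2)), X2 ↦ pair(n,0), X1 ↦ n, A ↦ n, R ↦ n }, so Y1 ↦ pair(g(4),pair(node(node(2,zero,n),n,n),2)).

pair(g(4),pair(node(node(2,zero,n),n,n),2))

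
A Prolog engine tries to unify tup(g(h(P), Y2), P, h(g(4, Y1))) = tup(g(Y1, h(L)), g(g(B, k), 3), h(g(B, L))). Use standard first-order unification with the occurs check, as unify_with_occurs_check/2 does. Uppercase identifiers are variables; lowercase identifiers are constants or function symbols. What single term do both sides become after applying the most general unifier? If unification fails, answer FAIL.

tup(g(h(g(g(4, k), 3)), h(h(g(g(4, k), 3)))), g(g(4, k), 3), h(g(4, h(g(g(4, k), 3)))))

Decompose tup/3: g(h(P), Y2) = g(Y1, h(L)),  P = g(g(B, k), 3),  h(g(4, Y1)) = h(g(B, L)).
Decompose g/2: h(P) = Y1,  Y2 = h(L).
Bind Y1 := h(P); substituting into the one remaining equation that mentions Y1 gives: h(g(4, h(P))) = h(g(B, L)).
Bind Y2 := h(L); no other remaining equation mentions Y2.
Bind P := g(g(B, k), 3); substituting into the remaining equation gives: h(g(4, h(g(g(B, k), 3)))) = h(g(B, L)). Substituting into the earlier binding gives Y1 := h(g(g(B, k), 3)).
Decompose h/1: g(4, h(g(g(B, k), 3))) = g(B, L).
Decompose g/2: 4 = B,  h(g(g(B, k), 3)) = L.
Bind B := 4; substituting into the remaining equation gives: h(g(g(4, k), 3)) = L. Substituting into the earlier bindings gives Y1 := h(g(g(4, k), 3)), P := g(g(4, k), 3).
Bind L := h(g(g(4, k), 3)). Substituting into the earlier binding gives Y2 := h(h(g(g(4, k), 3))).
Applying the MGU to either side gives tup(g(h(g(g(4, k), 3)), h(h(g(g(4, k), 3)))), g(g(4, k), 3), h(g(4, h(g(g(4, k), 3))))).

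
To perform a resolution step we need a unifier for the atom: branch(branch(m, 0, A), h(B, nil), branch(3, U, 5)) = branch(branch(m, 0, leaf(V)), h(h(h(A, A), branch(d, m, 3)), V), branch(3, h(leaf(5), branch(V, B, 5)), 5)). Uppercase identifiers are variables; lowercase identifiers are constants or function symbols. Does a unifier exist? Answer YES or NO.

YES

Decompose branch/3: branch(m, 0, A) = branch(m, 0, leaf(V)),  h(B, nil) = h(h(h(A, A), branch(d, m, 3)), V),  branch(3, U, 5) = branch(3, h(leaf(5), branch(V, B, 5)), 5).
Decompose branch/3: m = m,  0 = 0,  A = leaf(V).
Delete trivial equation m = m.
Delete trivial equation 0 = 0.
Bind A := leaf(V); substituting into the one remaining equation that mentions A gives: h(B, nil) = h(h(h(leaf(V), leaf(V)), branch(d, m, 3)), V).
Decompose h/2: B = h(h(leaf(V), leaf(V)), branch(d, m, 3)),  nil = V.
Bind B := h(h(leaf(V), leaf(V)), branch(d, m, 3)); substituting into the one remaining equation that mentions B gives: branch(3, U, 5) = branch(3, h(leaf(5), branch(V, h(h(leaf(V), leaf(V)), branch(d, m, 3)), 5)), 5).
Bind V := nil; substituting into the remaining equation gives: branch(3, U, 5) = branch(3, h(leaf(5), branch(nil, h(h(leaf(nil), leaf(nil)), branch(d, m, 3)), 5)), 5). Substituting into the earlier bindings gives A := leaf(nil), B := h(h(leaf(nil), leaf(nil)), branch(d, m, 3)).
Decompose branch/3: 3 = 3,  U = h(leaf(5), branch(nil, h(h(leaf(nil), leaf(nil)), branch(d, m, 3)), 5)),  5 = 5.
Delete trivial equation 3 = 3.
Bind U := h(leaf(5), branch(nil, h(h(leaf(nil), leaf(nil)), branch(d, m, 3)), 5)); no other remaining equation mentions U.
Delete trivial equation 5 = 5.
No equations remain and no clash or occurs-check failure arose, so a unifier exists.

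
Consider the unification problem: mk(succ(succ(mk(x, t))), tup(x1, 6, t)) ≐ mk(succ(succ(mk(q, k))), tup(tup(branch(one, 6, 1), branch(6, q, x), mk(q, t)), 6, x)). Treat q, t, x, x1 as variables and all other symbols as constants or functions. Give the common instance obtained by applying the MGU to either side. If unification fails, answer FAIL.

mk(succ(succ(mk(k, k))), tup(tup(branch(one, 6, 1), branch(6, k, k), mk(k, k)), 6, k))

Decompose mk/2: succ(succ(mk(x, t))) ≐ succ(succ(mk(q, k))),  tup(x1, 6, t) ≐ tup(tup(branch(one, 6, 1), branch(6, q, x), mk(q, t)), 6, x).
Decompose succ/1: succ(mk(x, t)) ≐ succ(mk(q, k)).
Decompose succ/1: mk(x, t) ≐ mk(q, k).
Decompose mk/2: x ≐ q,  t ≐ k.
Bind x := q; substituting into the one remaining equation that mentions x gives: tup(x1, 6, t) ≐ tup(tup(branch(one, 6, 1), branch(6, q, q), mk(q, t)), 6, q).
Bind t := k; substituting into the remaining equation gives: tup(x1, 6, k) ≐ tup(tup(branch(one, 6, 1), branch(6, q, q), mk(q, k)), 6, q).
Decompose tup/3: x1 ≐ tup(branch(one, 6, 1), branch(6, q, q), mk(q, k)),  6 ≐ 6,  k ≐ q.
Bind x1 := tup(branch(one, 6, 1), branch(6, q, q), mk(q, k)); no other remaining equation mentions x1.
Delete trivial equation 6 ≐ 6.
Bind q := k. Substituting into the earlier bindings gives x := k, x1 := tup(branch(one, 6, 1), branch(6, k, k), mk(k, k)).
Applying the MGU to either side gives mk(succ(succ(mk(k, k))), tup(tup(branch(one, 6, 1), branch(6, k, k), mk(k, k)), 6, k)).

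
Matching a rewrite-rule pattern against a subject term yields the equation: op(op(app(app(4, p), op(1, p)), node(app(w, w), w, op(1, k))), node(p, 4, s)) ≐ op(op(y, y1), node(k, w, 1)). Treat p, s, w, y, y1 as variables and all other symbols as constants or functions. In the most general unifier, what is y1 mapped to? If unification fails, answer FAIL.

Decompose op/2: op(app(app(4, p), op(1, p)), node(app(w, w), w, op(1, k))) ≐ op(y, y1),  node(p, 4, s) ≐ node(k, w, 1).
Decompose op/2: app(app(4, p), op(1, p)) ≐ y,  node(app(w, w), w, op(1, k)) ≐ y1.
Bind y := app(app(4, p), op(1, p)); no other remaining equation mentions y.
Bind y1 := node(app(w, w), w, op(1, k)); no other remaining equation mentions y1.
Decompose node/3: p ≐ k,  4 ≐ w,  s ≐ 1.
Bind p := k; no other remaining equation mentions p. Substituting into the earlier binding gives y := app(app(4, k), op(1, k)).
Bind w := 4; no other remaining equation mentions w. Substituting into the earlier binding gives y1 := node(app(4, 4), 4, op(1, k)).
Bind s := 1.
MGU = { y -> app(app(4, k), op(1, k)), y1 -> node(app(4, 4), 4, op(1, k)), p -> k, w -> 4, s -> 1 }, so y1 -> node(app(4, 4), 4, op(1, k)).

node(app(4, 4), 4, op(1, k))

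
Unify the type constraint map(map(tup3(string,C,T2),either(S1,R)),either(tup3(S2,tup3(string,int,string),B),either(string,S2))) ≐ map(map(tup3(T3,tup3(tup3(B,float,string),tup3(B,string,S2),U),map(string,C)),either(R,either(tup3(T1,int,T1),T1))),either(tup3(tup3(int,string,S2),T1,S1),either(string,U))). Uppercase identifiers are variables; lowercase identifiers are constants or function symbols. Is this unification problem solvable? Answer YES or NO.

Decompose map/2: map(tup3(string,C,T2),either(S1,R)) ≐ map(tup3(T3,tup3(tup3(B,float,string),tup3(B,string,S2),U),map(string,C)),either(R,either(tup3(T1,int,T1),T1))),  either(tup3(S2,tup3(string,int,string),B),either(string,S2)) ≐ either(tup3(tup3(int,string,S2),T1,S1),either(string,U)).
Decompose map/2: tup3(string,C,T2) ≐ tup3(T3,tup3(tup3(B,float,string),tup3(B,string,S2),U),map(string,C)),  either(S1,R) ≐ either(R,either(tup3(T1,int,T1),T1)).
Decompose tup3/3: string ≐ T3,  C ≐ tup3(tup3(B,float,string),tup3(B,string,S2),U),  T2 ≐ map(string,C).
Bind T3 := string; no other remaining equation mentions T3.
Bind C := tup3(tup3(B,float,string),tup3(B,string,S2),U); substituting into the one remaining equation that mentions C gives: T2 ≐ map(string,tup3(tup3(B,float,string),tup3(B,string,S2),U)).
Bind T2 := map(string,tup3(tup3(B,float,string),tup3(B,string,S2),U)); no other remaining equation mentions T2.
Decompose either/2: S1 ≐ R,  R ≐ either(tup3(T1,int,T1),T1).
Bind S1 := R; substituting into the one remaining equation that mentions S1 gives: either(tup3(S2,tup3(string,int,string),B),either(string,S2)) ≐ either(tup3(tup3(int,string,S2),T1,R),either(string,U)).
Bind R := either(tup3(T1,int,T1),T1); substituting into the remaining equation gives: either(tup3(S2,tup3(string,int,string),B),either(string,S2)) ≐ either(tup3(tup3(int,string,S2),T1,either(tup3(T1,int,T1),T1)),either(string,U)). Substituting into the earlier binding gives S1 := either(tup3(T1,int,T1),T1).
Decompose either/2: tup3(S2,tup3(string,int,string),B) ≐ tup3(tup3(int,string,S2),T1,either(tup3(T1,int,T1),T1)),  either(string,S2) ≐ either(string,U).
Decompose tup3/3: S2 ≐ tup3(int,string,S2),  tup3(string,int,string) ≐ T1,  B ≐ either(tup3(T1,int,T1),T1).
Occurs check fails: S2 occurs in tup3(int,string,S2); the equation S2 ≐ tup3(int,string,S2) has no finite solution.

NO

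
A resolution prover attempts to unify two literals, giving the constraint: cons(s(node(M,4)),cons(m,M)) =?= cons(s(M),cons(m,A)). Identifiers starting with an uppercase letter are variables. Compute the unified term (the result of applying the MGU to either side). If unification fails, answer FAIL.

FAIL

Decompose cons/2: s(node(M,4)) =?= s(M),  cons(m,M) =?= cons(m,A).
Decompose s/1: node(M,4) =?= M.
Occurs check fails: M occurs in node(M,4); the equation M =?= node(M,4) has no finite solution.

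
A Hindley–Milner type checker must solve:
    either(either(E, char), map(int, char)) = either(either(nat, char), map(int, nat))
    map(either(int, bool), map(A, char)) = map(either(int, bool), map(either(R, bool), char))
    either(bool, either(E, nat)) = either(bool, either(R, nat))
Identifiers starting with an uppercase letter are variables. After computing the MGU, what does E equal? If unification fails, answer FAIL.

FAIL

Decompose either/2: either(E, char) = either(nat, char),  map(int, char) = map(int, nat).
Decompose either/2: E = nat,  char = char.
Bind E := nat; substituting into the one remaining equation that mentions E gives: either(bool, either(nat, nat)) = either(bool, either(R, nat)).
Delete trivial equation char = char.
Decompose map/2: int = int,  char = nat.
Delete trivial equation int = int.
Clash: constants char and nat differ; no unifier exists.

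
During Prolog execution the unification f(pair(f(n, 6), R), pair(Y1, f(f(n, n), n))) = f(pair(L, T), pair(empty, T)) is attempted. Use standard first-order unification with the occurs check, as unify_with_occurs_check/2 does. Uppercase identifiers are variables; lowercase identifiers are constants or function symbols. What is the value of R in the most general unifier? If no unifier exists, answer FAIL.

f(f(n, n), n)

Decompose f/2: pair(f(n, 6), R) = pair(L, T),  pair(Y1, f(f(n, n), n)) = pair(empty, T).
Decompose pair/2: f(n, 6) = L,  R = T.
Bind L := f(n, 6); no other remaining equation mentions L.
Bind R := T; no other remaining equation mentions R.
Decompose pair/2: Y1 = empty,  f(f(n, n), n) = T.
Bind Y1 := empty; no other remaining equation mentions Y1.
Bind T := f(f(n, n), n). Substituting into the earlier binding gives R := f(f(n, n), n).
MGU = { L = f(n, 6), R = f(f(n, n), n), Y1 = empty, T = f(f(n, n), n) }, so R = f(f(n, n), n).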